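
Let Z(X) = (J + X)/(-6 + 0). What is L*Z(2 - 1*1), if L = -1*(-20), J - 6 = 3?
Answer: -100/3 ≈ -33.333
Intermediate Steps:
J = 9 (J = 6 + 3 = 9)
Z(X) = -3/2 - X/6 (Z(X) = (9 + X)/(-6 + 0) = (9 + X)/(-6) = (9 + X)*(-⅙) = -3/2 - X/6)
L = 20
L*Z(2 - 1*1) = 20*(-3/2 - (2 - 1*1)/6) = 20*(-3/2 - (2 - 1)/6) = 20*(-3/2 - ⅙*1) = 20*(-3/2 - ⅙) = 20*(-5/3) = -100/3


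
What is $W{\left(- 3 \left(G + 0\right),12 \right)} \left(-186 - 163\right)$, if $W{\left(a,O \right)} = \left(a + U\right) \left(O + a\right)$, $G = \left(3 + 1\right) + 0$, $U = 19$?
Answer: $0$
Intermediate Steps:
$G = 4$ ($G = 4 + 0 = 4$)
$W{\left(a,O \right)} = \left(19 + a\right) \left(O + a\right)$ ($W{\left(a,O \right)} = \left(a + 19\right) \left(O + a\right) = \left(19 + a\right) \left(O + a\right)$)
$W{\left(- 3 \left(G + 0\right),12 \right)} \left(-186 - 163\right) = \left(\left(- 3 \left(4 + 0\right)\right)^{2} + 19 \cdot 12 + 19 \left(- 3 \left(4 + 0\right)\right) + 12 \left(- 3 \left(4 + 0\right)\right)\right) \left(-186 - 163\right) = \left(\left(\left(-3\right) 4\right)^{2} + 228 + 19 \left(\left(-3\right) 4\right) + 12 \left(\left(-3\right) 4\right)\right) \left(-186 - 163\right) = \left(\left(-12\right)^{2} + 228 + 19 \left(-12\right) + 12 \left(-12\right)\right) \left(-349\right) = \left(144 + 228 - 228 - 144\right) \left(-349\right) = 0 \left(-349\right) = 0$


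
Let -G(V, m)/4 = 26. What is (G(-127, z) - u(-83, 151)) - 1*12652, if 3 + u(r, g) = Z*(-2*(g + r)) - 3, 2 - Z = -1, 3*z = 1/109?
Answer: -12342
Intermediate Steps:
z = 1/327 (z = (⅓)/109 = (⅓)*(1/109) = 1/327 ≈ 0.0030581)
Z = 3 (Z = 2 - 1*(-1) = 2 + 1 = 3)
G(V, m) = -104 (G(V, m) = -4*26 = -104)
u(r, g) = -6 - 6*g - 6*r (u(r, g) = -3 + (3*(-2*(g + r)) - 3) = -3 + (3*(-2*g - 2*r) - 3) = -3 + ((-6*g - 6*r) - 3) = -3 + (-3 - 6*g - 6*r) = -6 - 6*g - 6*r)
(G(-127, z) - u(-83, 151)) - 1*12652 = (-104 - (-6 - 6*151 - 6*(-83))) - 1*12652 = (-104 - (-6 - 906 + 498)) - 12652 = (-104 - 1*(-414)) - 12652 = (-104 + 414) - 12652 = 310 - 12652 = -12342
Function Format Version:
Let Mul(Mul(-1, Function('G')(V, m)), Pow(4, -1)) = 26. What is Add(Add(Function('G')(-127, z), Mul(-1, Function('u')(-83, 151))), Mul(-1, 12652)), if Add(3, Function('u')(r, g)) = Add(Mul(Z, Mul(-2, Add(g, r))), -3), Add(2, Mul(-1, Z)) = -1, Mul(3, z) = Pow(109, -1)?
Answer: -12342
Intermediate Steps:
z = Rational(1, 327) (z = Mul(Rational(1, 3), Pow(109, -1)) = Mul(Rational(1, 3), Rational(1, 109)) = Rational(1, 327) ≈ 0.0030581)
Z = 3 (Z = Add(2, Mul(-1, -1)) = Add(2, 1) = 3)
Function('G')(V, m) = -104 (Function('G')(V, m) = Mul(-4, 26) = -104)
Function('u')(r, g) = Add(-6, Mul(-6, g), Mul(-6, r)) (Function('u')(r, g) = Add(-3, Add(Mul(3, Mul(-2, Add(g, r))), -3)) = Add(-3, Add(Mul(3, Add(Mul(-2, g), Mul(-2, r))), -3)) = Add(-3, Add(Add(Mul(-6, g), Mul(-6, r)), -3)) = Add(-3, Add(-3, Mul(-6, g), Mul(-6, r))) = Add(-6, Mul(-6, g), Mul(-6, r)))
Add(Add(Function('G')(-127, z), Mul(-1, Function('u')(-83, 151))), Mul(-1, 12652)) = Add(Add(-104, Mul(-1, Add(-6, Mul(-6, 151), Mul(-6, -83)))), Mul(-1, 12652)) = Add(Add(-104, Mul(-1, Add(-6, -906, 498))), -12652) = Add(Add(-104, Mul(-1, -414)), -12652) = Add(Add(-104, 414), -12652) = Add(310, -12652) = -12342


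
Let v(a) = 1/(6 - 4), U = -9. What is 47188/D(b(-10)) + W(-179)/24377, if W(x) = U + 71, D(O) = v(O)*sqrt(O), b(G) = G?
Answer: 62/24377 - 47188*I*sqrt(10)/5 ≈ 0.0025434 - 29844.0*I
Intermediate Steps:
v(a) = 1/2
D(O) = sqrt(O)/2
W(x) = 62 (W(x) = -9 + 71 = 62)
47188/D(b(-10)) + W(-179)/24377 = 47188/((sqrt(-10)/2)) + 62/24377 = 47188/(((I*sqrt(10))/2)) + 62*(1/24377) = 47188/((I*sqrt(10)/2)) + 62/24377 = 47188*(-I*sqrt(10)/5) + 62/24377 = -47188*I*sqrt(10)/5 + 62/24377 = 62/24377 - 47188*I*sqrt(10)/5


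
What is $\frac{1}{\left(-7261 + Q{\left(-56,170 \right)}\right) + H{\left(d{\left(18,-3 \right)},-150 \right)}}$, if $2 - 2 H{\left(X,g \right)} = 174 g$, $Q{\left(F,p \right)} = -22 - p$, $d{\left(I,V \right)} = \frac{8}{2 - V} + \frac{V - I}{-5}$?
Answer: $\frac{1}{5598} \approx 0.00017864$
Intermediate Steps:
$d{\left(I,V \right)} = \frac{8}{2 - V} - \frac{V}{5} + \frac{I}{5}$ ($d{\left(I,V \right)} = \frac{8}{2 - V} + \left(V - I\right) \left(- \frac{1}{5}\right) = \frac{8}{2 - V} + \left(- \frac{V}{5} + \frac{I}{5}\right) = \frac{8}{2 - V} - \frac{V}{5} + \frac{I}{5}$)
$H{\left(X,g \right)} = 1 - 87 g$ ($H{\left(X,g \right)} = 1 - \frac{174 g}{2} = 1 - 87 g$)
$\frac{1}{\left(-7261 + Q{\left(-56,170 \right)}\right) + H{\left(d{\left(18,-3 \right)},-150 \right)}} = \frac{1}{\left(-7261 - 192\right) + \left(1 - -13050\right)} = \frac{1}{\left(-7261 - 192\right) + \left(1 + 13050\right)} = \frac{1}{\left(-7261 - 192\right) + 13051} = \frac{1}{-7453 + 13051} = \frac{1}{5598}$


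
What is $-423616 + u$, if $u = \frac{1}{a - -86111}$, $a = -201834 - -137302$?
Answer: $- \frac{9141209663}{21579} \approx -4.2362 \cdot 10^{5}$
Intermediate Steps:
$a = -64532$ ($a = -201834 + 137302 = -64532$)
$u = \frac{1}{21579}$ ($u = \frac{1}{-64532 - -86111} = \frac{1}{-64532 + \left(-7803 + 93914\right)} = \frac{1}{-64532 + 86111} = \frac{1}{21579} \approx 4.6341 \cdot 10^{-5}$)
$-423616 + u = -423616 + \frac{1}{21579} = - \frac{9141209663}{21579}$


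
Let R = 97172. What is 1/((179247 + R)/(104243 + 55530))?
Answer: 159773/276419 ≈ 0.57801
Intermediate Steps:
1/((179247 + R)/(104243 + 55530)) = 1/((179247 + 97172)/(104243 + 55530)) = 1/(276419/159773) = 159773/276419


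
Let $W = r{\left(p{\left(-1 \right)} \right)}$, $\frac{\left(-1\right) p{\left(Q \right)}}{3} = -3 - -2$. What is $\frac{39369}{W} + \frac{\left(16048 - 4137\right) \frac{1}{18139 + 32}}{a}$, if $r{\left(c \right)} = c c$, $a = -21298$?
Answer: $\frac{1692893050367}{387005958} \approx 4374.3$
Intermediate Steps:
$p{\left(Q \right)} = 3$ ($p{\left(Q \right)} = - 3 \left(-3 - -2\right) = - 3 \left(-3 + 2\right) = \left(-3\right) \left(-1\right) = 3$)
$r{\left(c \right)} = c^{2}$
$W = 9$ ($W = 3^{2} = 9$)
$\frac{39369}{W} + \frac{\left(16048 - 4137\right) \frac{1}{18139 + 32}}{a} = \frac{39369}{9} + \frac{\left(16048 - 4137\right) \frac{1}{18139 + 32}}{-21298} = 39369 \cdot \frac{1}{9} + \frac{11911}{18171} \left(- \frac{1}{21298}\right) = \frac{13123}{3} + 11911 \cdot \frac{1}{18171} \left(- \frac{1}{21298}\right) = \frac{13123}{3} + \frac{11911}{18171} \left(- \frac{1}{21298}\right) = \frac{13123}{3} - \frac{11911}{387005958} = \frac{1692893050367}{387005958}$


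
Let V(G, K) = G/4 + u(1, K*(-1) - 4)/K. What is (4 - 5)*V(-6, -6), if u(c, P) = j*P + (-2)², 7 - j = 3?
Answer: 7/2 ≈ 3.5000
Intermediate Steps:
j = 4 (j = 7 - 1*3 = 7 - 3 = 4)
u(c, P) = 4 + 4*P (u(c, P) = 4*P + (-2)² = 4*P + 4 = 4 + 4*P)
V(G, K) = G/4 + (-12 - 4*K)/K (V(G, K) = G/4 + (4 + 4*(K*(-1) - 4))/K = G*(¼) + (4 + 4*(-K - 4))/K = G/4 + (4 + 4*(-4 - K))/K = G/4 + (4 + (-16 - 4*K))/K = G/4 + (-12 - 4*K)/K)
(4 - 5)*V(-6, -6) = (4 - 5)*(-4 - 12/(-6) + (¼)*(-6)) = -(-4 - 12*(-⅙) - 3/2) = -(-4 + 2 - 3/2) = -1*(-7/2) = 7/2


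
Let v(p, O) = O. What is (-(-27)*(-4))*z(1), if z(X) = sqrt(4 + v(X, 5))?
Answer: -324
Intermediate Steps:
z(X) = 3 (z(X) = sqrt(4 + 5) = sqrt(9) = 3)
(-(-27)*(-4))*z(1) = -(-27)*(-4)*3 = -9*12*3 = -108*3 = -324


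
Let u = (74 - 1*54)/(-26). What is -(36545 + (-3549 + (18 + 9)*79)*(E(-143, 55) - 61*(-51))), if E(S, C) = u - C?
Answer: 55765603/13 ≈ 4.2897e+6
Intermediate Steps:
u = -10/13 (u = (74 - 54)*(-1/26) = 20*(-1/26) = -10/13 ≈ -0.76923)
E(S, C) = -10/13 - C
-(36545 + (-3549 + (18 + 9)*79)*(E(-143, 55) - 61*(-51))) = -(36545 + (-3549 + (18 + 9)*79)*((-10/13 - 1*55) - 61*(-51))) = -(36545 + (-3549 + 27*79)*((-10/13 - 55) + 3111)) = -(36545 + (-3549 + 2133)*(-725/13 + 3111)) = -(36545 - 1416*39718/13) = -(36545 - 56240688/13) = -1*(-55765603/13) = 55765603/13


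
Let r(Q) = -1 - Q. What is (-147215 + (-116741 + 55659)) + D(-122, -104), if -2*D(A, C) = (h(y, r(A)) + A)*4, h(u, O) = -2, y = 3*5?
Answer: -208049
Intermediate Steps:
y = 15
D(A, C) = 4 - 2*A (D(A, C) = -(-2 + A)*4/2 = -(-8 + 4*A)/2 = 4 - 2*A)
(-147215 + (-116741 + 55659)) + D(-122, -104) = (-147215 + (-116741 + 55659)) + (4 - 2*(-122)) = (-147215 - 61082) + (4 + 244) = -208297 + 248 = -208049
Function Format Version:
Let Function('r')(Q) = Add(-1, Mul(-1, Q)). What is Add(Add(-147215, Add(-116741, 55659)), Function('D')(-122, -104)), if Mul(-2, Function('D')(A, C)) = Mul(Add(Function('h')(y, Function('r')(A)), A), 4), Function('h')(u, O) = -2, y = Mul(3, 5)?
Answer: -208049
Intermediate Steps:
y = 15
Function('D')(A, C) = Add(4, Mul(-2, A)) (Function('D')(A, C) = Mul(Rational(-1, 2), Mul(Add(-2, A), 4)) = Mul(Rational(-1, 2), Add(-8, Mul(4, A))) = Add(4, Mul(-2, A)))
Add(Add(-147215, Add(-116741, 55659)), Function('D')(-122, -104)) = Add(Add(-147215, Add(-116741, 55659)), Add(4, Mul(-2, -122))) = Add(Add(-147215, -61082), Add(4, 244)) = Add(-208297, 248) = -208049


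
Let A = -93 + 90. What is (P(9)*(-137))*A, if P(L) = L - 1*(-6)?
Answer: 6165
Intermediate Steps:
A = -3
P(L) = 6 + L (P(L) = L + 6 = 6 + L)
(P(9)*(-137))*A = ((6 + 9)*(-137))*(-3) = (15*(-137))*(-3) = -2055*(-3) = 6165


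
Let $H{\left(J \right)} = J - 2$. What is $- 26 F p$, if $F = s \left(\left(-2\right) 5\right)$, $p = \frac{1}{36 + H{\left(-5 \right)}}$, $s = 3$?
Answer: $\frac{780}{29} \approx 26.897$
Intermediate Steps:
$H{\left(J \right)} = -2 + J$
$p = \frac{1}{29}$ ($p = \frac{1}{36 - 7} = \frac{1}{29} \approx 0.034483$)
$F = -30$ ($F = 3 \left(\left(-2\right) 5\right) = 3 \left(-10\right) = -30$)
$- 26 F p = \left(-26\right) \left(-30\right) \frac{1}{29} = 780 \cdot \frac{1}{29} = \frac{780}{29}$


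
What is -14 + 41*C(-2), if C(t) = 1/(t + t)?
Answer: -97/4 ≈ -24.250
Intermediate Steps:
C(t) = 1/(2*t)
-14 + 41*C(-2) = -14 + 41*((½)/(-2)) = -14 + 41*((½)*(-½)) = -14 + 41*(-¼) = -14 - 41/4 = -97/4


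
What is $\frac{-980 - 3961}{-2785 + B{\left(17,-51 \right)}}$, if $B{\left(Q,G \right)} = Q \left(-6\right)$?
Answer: $\frac{4941}{2887} \approx 1.7115$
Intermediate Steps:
$B{\left(Q,G \right)} = - 6 Q$
$\frac{-980 - 3961}{-2785 + B{\left(17,-51 \right)}} = \frac{-980 - 3961}{-2785 - 102} = - \frac{4941}{-2785 - 102} = - \frac{4941}{-2887} = \left(-4941\right) \left(- \frac{1}{2887}\right) = \frac{4941}{2887}$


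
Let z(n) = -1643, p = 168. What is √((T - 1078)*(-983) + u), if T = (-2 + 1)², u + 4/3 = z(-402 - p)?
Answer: 2*√2378355/3 ≈ 1028.1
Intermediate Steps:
u = -4933/3 (u = -4/3 - 1643 = -4933/3 ≈ -1644.3)
T = 1 (T = (-1)² = 1)
√((T - 1078)*(-983) + u) = √((1 - 1078)*(-983) - 4933/3) = √(-1077*(-983) - 4933/3) = √(1058691 - 4933/3) = √(3171140/3) = 2*√2378355/3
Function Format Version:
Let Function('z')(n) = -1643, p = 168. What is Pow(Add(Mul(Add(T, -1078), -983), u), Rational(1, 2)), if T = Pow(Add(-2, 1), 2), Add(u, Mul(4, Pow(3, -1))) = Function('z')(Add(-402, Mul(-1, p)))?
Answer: Mul(Rational(2, 3), Pow(2378355, Rational(1, 2))) ≈ 1028.1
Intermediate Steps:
u = Rational(-4933, 3) (u = Add(Rational(-4, 3), -1643) = Rational(-4933, 3) ≈ -1644.3)
T = 1 (T = Pow(-1, 2) = 1)
Pow(Add(Mul(Add(T, -1078), -983), u), Rational(1, 2)) = Pow(Add(Mul(Add(1, -1078), -983), Rational(-4933, 3)), Rational(1, 2)) = Pow(Add(Mul(-1077, -983), Rational(-4933, 3)), Rational(1, 2)) = Pow(Add(1058691, Rational(-4933, 3)), Rational(1, 2)) = Pow(Rational(3171140, 3), Rational(1, 2)) = Mul(Rational(2, 3), Pow(2378355, Rational(1, 2)))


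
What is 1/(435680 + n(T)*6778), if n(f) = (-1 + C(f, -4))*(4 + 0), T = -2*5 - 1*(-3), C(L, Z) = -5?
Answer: 1/273008 ≈ 3.6629e-6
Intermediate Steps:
T = -7 (T = -10 + 3 = -7)
n(f) = -24 (n(f) = (-1 - 5)*(4 + 0) = -6*4 = -24)
1/(435680 + n(T)*6778) = 1/(435680 - 24*6778) = 1/(435680 - 162672) = 1/273008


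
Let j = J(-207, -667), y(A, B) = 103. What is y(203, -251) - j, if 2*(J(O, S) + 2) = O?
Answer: 417/2 ≈ 208.50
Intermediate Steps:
J(O, S) = -2 + O/2
j = -211/2 (j = -2 + (½)*(-207) = -2 - 207/2 = -211/2 ≈ -105.50)
y(203, -251) - j = 103 - 1*(-211/2) = 103 + 211/2 = 417/2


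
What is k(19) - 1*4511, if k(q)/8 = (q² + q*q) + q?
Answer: 1417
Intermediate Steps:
k(q) = 8*q + 16*q² (k(q) = 8*((q² + q*q) + q) = 8*((q² + q²) + q) = 8*(2*q² + q) = 8*(q + 2*q²) = 8*q + 16*q²)
k(19) - 1*4511 = 8*19*(1 + 2*19) - 1*4511 = 8*19*(1 + 38) - 4511 = 8*19*39 - 4511 = 5928 - 4511 = 1417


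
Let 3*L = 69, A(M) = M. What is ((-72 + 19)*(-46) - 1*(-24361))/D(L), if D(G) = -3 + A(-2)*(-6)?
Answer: 8933/3 ≈ 2977.7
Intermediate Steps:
L = 23 (L = (1/3)*69 = 23)
D(G) = 9 (D(G) = -3 - 2*(-6) = -3 + 12 = 9)
((-72 + 19)*(-46) - 1*(-24361))/D(L) = ((-72 + 19)*(-46) - 1*(-24361))/9 = (-53*(-46) + 24361)*(1/9) = (2438 + 24361)*(1/9) = 26799*(1/9) = 8933/3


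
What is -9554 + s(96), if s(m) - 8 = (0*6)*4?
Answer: -9546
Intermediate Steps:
s(m) = 8 (s(m) = 8 + (0*6)*4 = 8 + 0*4 = 8 + 0 = 8)
-9554 + s(96) = -9554 + 8 = -9546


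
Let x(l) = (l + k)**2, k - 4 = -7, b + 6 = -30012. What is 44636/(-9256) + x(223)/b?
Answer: -223484231/34730826 ≈ -6.4348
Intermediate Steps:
b = -30018 (b = -6 - 30012 = -30018)
k = -3 (k = 4 - 7 = -3)
x(l) = (-3 + l)**2 (x(l) = (l - 3)**2 = (-3 + l)**2)
44636/(-9256) + x(223)/b = 44636/(-9256) + (-3 + 223)**2/(-30018) = 44636*(-1/9256) + 220**2*(-1/30018) = -11159/2314 + 48400*(-1/30018) = -11159/2314 - 24200/15009 = -223484231/34730826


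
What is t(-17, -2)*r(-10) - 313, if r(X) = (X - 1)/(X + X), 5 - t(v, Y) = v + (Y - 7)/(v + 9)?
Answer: -48243/160 ≈ -301.52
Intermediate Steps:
t(v, Y) = 5 - v - (-7 + Y)/(9 + v) (t(v, Y) = 5 - (v + (Y - 7)/(v + 9)) = 5 - (v + (-7 + Y)/(9 + v)) = 5 + (-v - (-7 + Y)/(9 + v)) = 5 - v - (-7 + Y)/(9 + v))
r(X) = (-1 + X)/(2*X) (r(X) = (-1 + X)/((2*X)) = (-1 + X)*(1/(2*X)) = (-1 + X)/(2*X))
t(-17, -2)*r(-10) - 313 = ((52 - 1*(-2) - 1*(-17)² - 4*(-17))/(9 - 17))*((½)*(-1 - 10)/(-10)) - 313 = ((52 + 2 - 1*289 + 68)/(-8))*((½)*(-⅒)*(-11)) - 313 = -(52 + 2 - 289 + 68)/8*(11/20) - 313 = -⅛*(-167)*(11/20) - 313 = (167/8)*(11/20) - 313 = 1837/160 - 313 = -48243/160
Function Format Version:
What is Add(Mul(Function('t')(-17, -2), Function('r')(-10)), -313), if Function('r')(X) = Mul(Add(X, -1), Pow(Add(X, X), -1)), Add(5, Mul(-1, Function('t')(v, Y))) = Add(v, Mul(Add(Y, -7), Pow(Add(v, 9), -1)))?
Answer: Rational(-48243, 160) ≈ -301.52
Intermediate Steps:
Function('t')(v, Y) = Add(5, Mul(-1, v), Mul(-1, Pow(Add(9, v), -1), Add(-7, Y))) (Function('t')(v, Y) = Add(5, Mul(-1, Add(v, Mul(Add(Y, -7), Pow(Add(v, 9), -1))))) = Add(5, Mul(-1, Add(v, Mul(Add(-7, Y), Pow(Add(9, v), -1))))) = Add(5, Mul(-1, Add(v, Mul(Pow(Add(9, v), -1), Add(-7, Y))))) = Add(5, Add(Mul(-1, v), Mul(-1, Pow(Add(9, v), -1), Add(-7, Y)))) = Add(5, Mul(-1, v), Mul(-1, Pow(Add(9, v), -1), Add(-7, Y))))
Function('r')(X) = Mul(Rational(1, 2), Pow(X, -1), Add(-1, X)) (Function('r')(X) = Mul(Add(-1, X), Pow(Mul(2, X), -1)) = Mul(Add(-1, X), Mul(Rational(1, 2), Pow(X, -1))) = Mul(Rational(1, 2), Pow(X, -1), Add(-1, X)))
Add(Mul(Function('t')(-17, -2), Function('r')(-10)), -313) = Add(Mul(Mul(Pow(Add(9, -17), -1), Add(52, Mul(-1, -2), Mul(-1, Pow(-17, 2)), Mul(-4, -17))), Mul(Rational(1, 2), Pow(-10, -1), Add(-1, -10))), -313) = Add(Mul(Mul(Pow(-8, -1), Add(52, 2, Mul(-1, 289), 68)), Mul(Rational(1, 2), Rational(-1, 10), -11)), -313) = Add(Mul(Mul(Rational(-1, 8), Add(52, 2, -289, 68)), Rational(11, 20)), -313) = Add(Mul(Mul(Rational(-1, 8), -167), Rational(11, 20)), -313) = Add(Mul(Rational(167, 8), Rational(11, 20)), -313) = Add(Rational(1837, 160), -313) = Rational(-48243, 160)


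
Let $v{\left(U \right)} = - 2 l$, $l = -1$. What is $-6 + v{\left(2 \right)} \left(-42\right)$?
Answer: $-90$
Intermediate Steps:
$v{\left(U \right)} = 2$ ($v{\left(U \right)} = \left(-2\right) \left(-1\right) = 2$)
$-6 + v{\left(2 \right)} \left(-42\right) = -6 + 2 \left(-42\right) = -6 - 84 = -90$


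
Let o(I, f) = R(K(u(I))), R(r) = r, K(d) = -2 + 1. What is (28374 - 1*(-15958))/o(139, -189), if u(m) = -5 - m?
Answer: -44332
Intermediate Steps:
K(d) = -1
o(I, f) = -1
(28374 - 1*(-15958))/o(139, -189) = (28374 - 1*(-15958))/(-1) = (28374 + 15958)*(-1) = 44332*(-1) = -44332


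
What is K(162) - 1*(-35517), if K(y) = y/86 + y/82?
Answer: 62623275/1763 ≈ 35521.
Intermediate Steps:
K(y) = 42*y/1763 (K(y) = y*(1/86) + y*(1/82) = y/86 + y/82 = 42*y/1763)
K(162) - 1*(-35517) = (42/1763)*162 - 1*(-35517) = 6804/1763 + 35517 = 62623275/1763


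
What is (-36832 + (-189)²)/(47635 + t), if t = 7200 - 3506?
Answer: -1111/51329 ≈ -0.021645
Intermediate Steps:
t = 3694
(-36832 + (-189)²)/(47635 + t) = (-36832 + (-189)²)/(47635 + 3694) = (-36832 + 35721)/51329 = -1111*1/51329 = -1111/51329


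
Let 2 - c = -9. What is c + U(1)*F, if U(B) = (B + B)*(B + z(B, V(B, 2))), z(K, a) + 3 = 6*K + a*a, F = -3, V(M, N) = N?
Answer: -37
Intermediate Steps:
c = 11 (c = 2 - 1*(-9) = 2 + 9 = 11)
z(K, a) = -3 + a² + 6*K (z(K, a) = -3 + (6*K + a*a) = -3 + (6*K + a²) = -3 + (a² + 6*K) = -3 + a² + 6*K)
U(B) = 2*B*(1 + 7*B) (U(B) = (B + B)*(B + (-3 + 2² + 6*B)) = (2*B)*(B + (-3 + 4 + 6*B)) = (2*B)*(B + (1 + 6*B)) = (2*B)*(1 + 7*B) = 2*B*(1 + 7*B))
c + U(1)*F = 11 + (2*1*(1 + 7*1))*(-3) = 11 + (2*1*(1 + 7))*(-3) = 11 + (2*1*8)*(-3) = 11 + 16*(-3) = 11 - 48 = -37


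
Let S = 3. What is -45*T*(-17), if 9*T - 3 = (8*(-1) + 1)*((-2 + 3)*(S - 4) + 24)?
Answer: -13430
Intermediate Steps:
T = -158/9 (T = ⅓ + ((8*(-1) + 1)*((-2 + 3)*(3 - 4) + 24))/9 = ⅓ + ((-8 + 1)*(1*(-1) + 24))/9 = ⅓ + (-7*(-1 + 24))/9 = ⅓ + (-7*23)/9 = ⅓ + (⅑)*(-161) = ⅓ - 161/9 = -158/9 ≈ -17.556)
-45*T*(-17) = -45*(-158/9)*(-17) = 790*(-17) = -13430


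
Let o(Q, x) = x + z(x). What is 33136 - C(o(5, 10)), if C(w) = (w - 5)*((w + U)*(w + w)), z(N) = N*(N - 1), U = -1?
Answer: -1847864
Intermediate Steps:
z(N) = N*(-1 + N)
o(Q, x) = x + x*(-1 + x)
C(w) = 2*w*(-1 + w)*(-5 + w) (C(w) = (w - 5)*((w - 1)*(w + w)) = (-5 + w)*((-1 + w)*(2*w)) = (-5 + w)*(2*w*(-1 + w)) = 2*w*(-1 + w)*(-5 + w))
33136 - C(o(5, 10)) = 33136 - 2*10²*(5 + (10²)² - 6*10²) = 33136 - 2*100*(5 + 100² - 6*100) = 33136 - 2*100*(5 + 10000 - 600) = 33136 - 2*100*9405 = 33136 - 1*1881000 = 33136 - 1881000 = -1847864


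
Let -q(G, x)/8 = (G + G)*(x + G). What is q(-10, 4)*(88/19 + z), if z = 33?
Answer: -686400/19 ≈ -36126.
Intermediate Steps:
q(G, x) = -16*G*(G + x) (q(G, x) = -8*(G + G)*(x + G) = -8*2*G*(G + x) = -16*G*(G + x))
q(-10, 4)*(88/19 + z) = (-16*(-10)*(-10 + 4))*(88/19 + 33) = (-16*(-10)*(-6))*(88*(1/19) + 33) = -960*(88/19 + 33) = -960*715/19 = -686400/19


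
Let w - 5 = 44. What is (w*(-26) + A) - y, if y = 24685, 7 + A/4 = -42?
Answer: -26155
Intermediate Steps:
w = 49 (w = 5 + 44 = 49)
A = -196 (A = -28 + 4*(-42) = -28 - 168 = -196)
(w*(-26) + A) - y = (49*(-26) - 196) - 1*24685 = (-1274 - 196) - 24685 = -1470 - 24685 = -26155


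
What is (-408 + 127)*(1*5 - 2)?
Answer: -843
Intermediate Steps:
(-408 + 127)*(1*5 - 2) = -281*(5 - 2) = -281*3 = -843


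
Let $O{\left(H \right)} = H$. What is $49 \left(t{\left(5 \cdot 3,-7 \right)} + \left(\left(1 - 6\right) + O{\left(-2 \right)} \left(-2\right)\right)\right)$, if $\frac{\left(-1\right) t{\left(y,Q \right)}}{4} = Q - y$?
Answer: $4263$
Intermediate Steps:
$t{\left(y,Q \right)} = - 4 Q + 4 y$ ($t{\left(y,Q \right)} = - 4 \left(Q - y\right) = - 4 Q + 4 y$)
$49 \left(t{\left(5 \cdot 3,-7 \right)} + \left(\left(1 - 6\right) + O{\left(-2 \right)} \left(-2\right)\right)\right) = 49 \left(\left(\left(-4\right) \left(-7\right) + 4 \cdot 5 \cdot 3\right) + \left(\left(1 - 6\right) - -4\right)\right) = 49 \left(\left(28 + 4 \cdot 15\right) + \left(\left(1 - 6\right) + 4\right)\right) = 49 \left(\left(28 + 60\right) + \left(-5 + 4\right)\right) = 49 \left(88 - 1\right) = 49 \cdot 87 = 4263$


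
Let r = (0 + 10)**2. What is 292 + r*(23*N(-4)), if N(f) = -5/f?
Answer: 3167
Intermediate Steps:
r = 100 (r = 10**2 = 100)
292 + r*(23*N(-4)) = 292 + 100*(23*(-5/(-4))) = 292 + 100*(23*(-5*(-1/4))) = 292 + 100*(23*(5/4)) = 292 + 100*(115/4) = 292 + 2875 = 3167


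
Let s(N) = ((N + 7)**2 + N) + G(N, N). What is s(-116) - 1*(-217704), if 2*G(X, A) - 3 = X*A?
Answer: 472397/2 ≈ 2.3620e+5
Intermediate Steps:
G(X, A) = 3/2 + A*X/2 (G(X, A) = 3/2 + (X*A)/2 = 3/2 + (A*X)/2 = 3/2 + A*X/2)
s(N) = 3/2 + N + (7 + N)**2 + N**2/2 (s(N) = ((N + 7)**2 + N) + (3/2 + N*N/2) = ((7 + N)**2 + N) + (3/2 + N**2/2) = (N + (7 + N)**2) + (3/2 + N**2/2) = 3/2 + N + (7 + N)**2 + N**2/2)
s(-116) - 1*(-217704) = (101/2 + 15*(-116) + (3/2)*(-116)**2) - 1*(-217704) = (101/2 - 1740 + (3/2)*13456) + 217704 = (101/2 - 1740 + 20184) + 217704 = 36989/2 + 217704 = 472397/2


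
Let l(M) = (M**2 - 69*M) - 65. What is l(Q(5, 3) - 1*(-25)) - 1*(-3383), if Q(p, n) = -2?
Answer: 2260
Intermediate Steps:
l(M) = -65 + M**2 - 69*M
l(Q(5, 3) - 1*(-25)) - 1*(-3383) = (-65 + (-2 - 1*(-25))**2 - 69*(-2 - 1*(-25))) - 1*(-3383) = (-65 + (-2 + 25)**2 - 69*(-2 + 25)) + 3383 = (-65 + 23**2 - 69*23) + 3383 = (-65 + 529 - 1587) + 3383 = -1123 + 3383 = 2260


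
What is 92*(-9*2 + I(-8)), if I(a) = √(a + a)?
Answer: -1656 + 368*I ≈ -1656.0 + 368.0*I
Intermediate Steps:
I(a) = √2*√a (I(a) = √(2*a) = √2*√a)
92*(-9*2 + I(-8)) = 92*(-9*2 + √2*√(-8)) = 92*(-18 + √2*(2*I*√2)) = 92*(-18 + 4*I) = -1656 + 368*I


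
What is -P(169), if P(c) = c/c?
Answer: -1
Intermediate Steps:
P(c) = 1
-P(169) = -1*1 = -1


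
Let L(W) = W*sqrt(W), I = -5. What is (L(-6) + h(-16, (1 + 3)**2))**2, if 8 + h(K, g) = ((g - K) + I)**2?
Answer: 519625 - 8652*I*sqrt(6) ≈ 5.1963e+5 - 21193.0*I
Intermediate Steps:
L(W) = W**(3/2)
h(K, g) = -8 + (-5 + g - K)**2 (h(K, g) = -8 + ((g - K) - 5)**2 = -8 + (-5 + g - K)**2)
(L(-6) + h(-16, (1 + 3)**2))**2 = ((-6)**(3/2) + (-8 + (5 - 16 - (1 + 3)**2)**2))**2 = (-6*I*sqrt(6) + (-8 + (5 - 16 - 1*4**2)**2))**2 = (-6*I*sqrt(6) + (-8 + (5 - 16 - 1*16)**2))**2 = (-6*I*sqrt(6) + (-8 + (5 - 16 - 16)**2))**2 = (-6*I*sqrt(6) + (-8 + (-27)**2))**2 = (-6*I*sqrt(6) + (-8 + 729))**2 = (-6*I*sqrt(6) + 721)**2 = (721 - 6*I*sqrt(6))**2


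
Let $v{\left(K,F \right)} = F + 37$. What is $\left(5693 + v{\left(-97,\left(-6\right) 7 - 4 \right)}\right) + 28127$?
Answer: $33811$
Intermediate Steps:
$v{\left(K,F \right)} = 37 + F$
$\left(5693 + v{\left(-97,\left(-6\right) 7 - 4 \right)}\right) + 28127 = \left(5693 + \left(37 - 46\right)\right) + 28127 = \left(5693 - 9\right) + 28127 = 5684 + 28127 = 33811$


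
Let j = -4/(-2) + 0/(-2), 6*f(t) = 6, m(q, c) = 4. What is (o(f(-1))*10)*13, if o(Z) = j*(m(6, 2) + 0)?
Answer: 1040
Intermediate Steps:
f(t) = 1 (f(t) = (⅙)*6 = 1)
j = 2 (j = -4*(-½) + 0*(-½) = 2 + 0 = 2)
o(Z) = 8 (o(Z) = 2*(4 + 0) = 2*4 = 8)
(o(f(-1))*10)*13 = (8*10)*13 = 80*13 = 1040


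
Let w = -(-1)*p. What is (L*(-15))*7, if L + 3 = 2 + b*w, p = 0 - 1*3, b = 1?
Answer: 420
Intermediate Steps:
p = -3 (p = 0 - 3 = -3)
w = -3 (w = -(-1)*(-3) = -1*3 = -3)
L = -4 (L = -3 + (2 + 1*(-3)) = -3 + (2 - 3) = -3 - 1 = -4)
(L*(-15))*7 = -4*(-15)*7 = 60*7 = 420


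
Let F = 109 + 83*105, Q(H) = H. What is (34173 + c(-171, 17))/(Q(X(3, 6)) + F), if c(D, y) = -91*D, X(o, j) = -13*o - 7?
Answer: 8289/1463 ≈ 5.6658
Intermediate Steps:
X(o, j) = -7 - 13*o
F = 8824 (F = 109 + 8715 = 8824)
(34173 + c(-171, 17))/(Q(X(3, 6)) + F) = (34173 - 91*(-171))/((-7 - 13*3) + 8824) = (34173 + 15561)/((-7 - 39) + 8824) = 49734/(-46 + 8824) = 49734/8778 = 49734*(1/8778) = 8289/1463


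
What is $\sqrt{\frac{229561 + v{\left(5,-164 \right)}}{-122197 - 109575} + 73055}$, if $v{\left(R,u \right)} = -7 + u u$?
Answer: $\frac{\sqrt{981082011300430}}{115886} \approx 270.28$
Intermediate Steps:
$v{\left(R,u \right)} = -7 + u^{2}$
$\sqrt{\frac{229561 + v{\left(5,-164 \right)}}{-122197 - 109575} + 73055} = \sqrt{\frac{229561 - \left(7 - \left(-164\right)^{2}\right)}{-122197 - 109575} + 73055} = \sqrt{\frac{229561 + \left(-7 + 26896\right)}{-231772} + 73055} = \sqrt{\left(229561 + 26889\right) \left(- \frac{1}{231772}\right) + 73055} = \sqrt{256450 \left(- \frac{1}{231772}\right) + 73055} = \sqrt{- \frac{128225}{115886} + 73055} = \sqrt{\frac{8465923505}{115886}} = \frac{\sqrt{981082011300430}}{115886}$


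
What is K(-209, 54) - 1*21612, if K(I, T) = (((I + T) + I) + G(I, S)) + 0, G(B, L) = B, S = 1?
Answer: -22185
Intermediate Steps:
K(I, T) = T + 3*I (K(I, T) = (((I + T) + I) + I) + 0 = ((T + 2*I) + I) + 0 = (T + 3*I) + 0 = T + 3*I)
K(-209, 54) - 1*21612 = (54 + 3*(-209)) - 1*21612 = (54 - 627) - 21612 = -573 - 21612 = -22185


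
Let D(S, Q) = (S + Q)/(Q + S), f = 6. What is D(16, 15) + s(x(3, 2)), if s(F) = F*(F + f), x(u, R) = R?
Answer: 17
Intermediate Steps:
D(S, Q) = 1 (D(S, Q) = (Q + S)/(Q + S) = 1)
s(F) = F*(6 + F) (s(F) = F*(F + 6) = F*(6 + F))
D(16, 15) + s(x(3, 2)) = 1 + 2*(6 + 2) = 1 + 2*8 = 1 + 16 = 17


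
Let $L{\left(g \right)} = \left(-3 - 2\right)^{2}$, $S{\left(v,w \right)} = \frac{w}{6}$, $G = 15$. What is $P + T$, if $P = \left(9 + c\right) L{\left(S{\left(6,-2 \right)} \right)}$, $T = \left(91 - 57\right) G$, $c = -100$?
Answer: $-1765$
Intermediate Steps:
$S{\left(v,w \right)} = \frac{w}{6}$ ($S{\left(v,w \right)} = w \frac{1}{6} = \frac{w}{6}$)
$L{\left(g \right)} = 25$ ($L{\left(g \right)} = \left(-5\right)^{2} = 25$)
$T = 510$ ($T = \left(91 - 57\right) 15 = 34 \cdot 15 = 510$)
$P = -2275$ ($P = \left(9 - 100\right) 25 = \left(-91\right) 25 = -2275$)
$P + T = -2275 + 510 = -1765$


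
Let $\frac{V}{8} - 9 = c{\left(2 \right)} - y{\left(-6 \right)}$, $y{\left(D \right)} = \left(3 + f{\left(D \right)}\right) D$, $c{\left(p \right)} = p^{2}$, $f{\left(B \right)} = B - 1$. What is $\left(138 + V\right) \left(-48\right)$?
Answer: $-2400$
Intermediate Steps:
$f{\left(B \right)} = -1 + B$ ($f{\left(B \right)} = B - 1 = -1 + B$)
$y{\left(D \right)} = D \left(2 + D\right)$ ($y{\left(D \right)} = \left(3 + \left(-1 + D\right)\right) D = \left(2 + D\right) D = D \left(2 + D\right)$)
$V = -88$ ($V = 72 + 8 \left(2^{2} - - 6 \left(2 - 6\right)\right) = 72 + 8 \left(4 - \left(-6\right) \left(-4\right)\right) = 72 + 8 \left(4 - 24\right) = 72 + 8 \left(-20\right) = 72 - 160 = -88$)
$\left(138 + V\right) \left(-48\right) = \left(138 - 88\right) \left(-48\right) = 50 \left(-48\right) = -2400$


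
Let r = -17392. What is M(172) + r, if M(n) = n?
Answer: -17220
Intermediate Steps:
M(172) + r = 172 - 17392 = -17220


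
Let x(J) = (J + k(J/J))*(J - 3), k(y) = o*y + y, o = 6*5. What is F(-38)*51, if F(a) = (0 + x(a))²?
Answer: 4200819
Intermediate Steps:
o = 30
k(y) = 31*y (k(y) = 30*y + y = 31*y)
x(J) = (-3 + J)*(31 + J) (x(J) = (J + 31*(J/J))*(J - 3) = (J + 31*1)*(-3 + J) = (J + 31)*(-3 + J) = (31 + J)*(-3 + J) = (-3 + J)*(31 + J))
F(a) = (-93 + a² + 28*a)² (F(a) = (0 + (-93 + a² + 28*a))² = (-93 + a² + 28*a)²)
F(-38)*51 = (-93 + (-38)² + 28*(-38))²*51 = (-93 + 1444 - 1064)²*51 = 287²*51 = 82369*51 = 4200819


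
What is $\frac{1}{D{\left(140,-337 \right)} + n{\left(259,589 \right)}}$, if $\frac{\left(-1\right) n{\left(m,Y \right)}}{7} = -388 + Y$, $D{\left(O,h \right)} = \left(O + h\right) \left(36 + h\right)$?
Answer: $\frac{1}{57890} \approx 1.7274 \cdot 10^{-5}$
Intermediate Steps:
$D{\left(O,h \right)} = \left(36 + h\right) \left(O + h\right)$
$n{\left(m,Y \right)} = 2716 - 7 Y$ ($n{\left(m,Y \right)} = - 7 \left(-388 + Y\right) = 2716 - 7 Y$)
$\frac{1}{D{\left(140,-337 \right)} + n{\left(259,589 \right)}} = \frac{1}{\left(\left(-337\right)^{2} + 36 \cdot 140 + 36 \left(-337\right) + 140 \left(-337\right)\right) + \left(2716 - 4123\right)} = \frac{1}{\left(113569 + 5040 - 12132 - 47180\right) + \left(2716 - 4123\right)} = \frac{1}{59297 - 1407} = \frac{1}{57890}$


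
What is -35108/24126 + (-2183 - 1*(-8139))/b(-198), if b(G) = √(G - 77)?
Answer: -17554/12063 - 5956*I*√11/55 ≈ -1.4552 - 359.16*I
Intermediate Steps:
b(G) = √(-77 + G)
-35108/24126 + (-2183 - 1*(-8139))/b(-198) = -35108/24126 + (-2183 - 1*(-8139))/(√(-77 - 198)) = -35108*1/24126 + (-2183 + 8139)/(√(-275)) = -17554/12063 + 5956/((5*I*√11)) = -17554/12063 + 5956*(-I*√11/55) = -17554/12063 - 5956*I*√11/55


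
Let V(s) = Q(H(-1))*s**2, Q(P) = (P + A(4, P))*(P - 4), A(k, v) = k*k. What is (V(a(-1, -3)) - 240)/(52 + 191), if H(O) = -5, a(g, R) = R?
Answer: -377/81 ≈ -4.6543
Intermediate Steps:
A(k, v) = k**2
Q(P) = (-4 + P)*(16 + P) (Q(P) = (P + 4**2)*(P - 4) = (P + 16)*(-4 + P) = (16 + P)*(-4 + P) = (-4 + P)*(16 + P))
V(s) = -99*s**2 (V(s) = (-64 + (-5)**2 + 12*(-5))*s**2 = (-64 + 25 - 60)*s**2 = -99*s**2)
(V(a(-1, -3)) - 240)/(52 + 191) = (-99*(-3)**2 - 240)/(52 + 191) = (-99*9 - 240)/243 = (-891 - 240)*(1/243) = -1131*1/243 = -377/81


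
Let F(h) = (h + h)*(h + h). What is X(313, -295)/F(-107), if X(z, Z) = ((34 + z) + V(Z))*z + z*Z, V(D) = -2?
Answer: 7825/22898 ≈ 0.34173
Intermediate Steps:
F(h) = 4*h**2 (F(h) = (2*h)*(2*h) = 4*h**2)
X(z, Z) = Z*z + z*(32 + z) (X(z, Z) = ((34 + z) - 2)*z + z*Z = (32 + z)*z + Z*z = z*(32 + z) + Z*z = Z*z + z*(32 + z))
X(313, -295)/F(-107) = (313*(32 - 295 + 313))/((4*(-107)**2)) = (313*50)/((4*11449)) = 15650/45796 = 15650*(1/45796) = 7825/22898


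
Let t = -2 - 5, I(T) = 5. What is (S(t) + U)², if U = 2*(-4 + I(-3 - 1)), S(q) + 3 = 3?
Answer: 4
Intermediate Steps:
t = -7
S(q) = 0 (S(q) = -3 + 3 = 0)
U = 2 (U = 2*(-4 + 5) = 2*1 = 2)
(S(t) + U)² = (0 + 2)² = 2² = 4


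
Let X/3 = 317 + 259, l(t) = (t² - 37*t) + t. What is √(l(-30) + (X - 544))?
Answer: 2*√791 ≈ 56.249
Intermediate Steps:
l(t) = t² - 36*t
X = 1728 (X = 3*(317 + 259) = 3*576 = 1728)
√(l(-30) + (X - 544)) = √(-30*(-36 - 30) + (1728 - 544)) = √(-30*(-66) + 1184) = √(1980 + 1184) = √3164 = 2*√791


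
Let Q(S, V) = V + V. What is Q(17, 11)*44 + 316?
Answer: 1284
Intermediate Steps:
Q(S, V) = 2*V
Q(17, 11)*44 + 316 = (2*11)*44 + 316 = 22*44 + 316 = 968 + 316 = 1284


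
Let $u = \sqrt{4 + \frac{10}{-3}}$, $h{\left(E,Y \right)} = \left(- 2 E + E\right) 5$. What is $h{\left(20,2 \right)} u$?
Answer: $- \frac{100 \sqrt{6}}{3} \approx -81.65$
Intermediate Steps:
$h{\left(E,Y \right)} = - 5 E$ ($h{\left(E,Y \right)} = - E 5 = - 5 E$)
$u = \frac{\sqrt{6}}{3}$ ($u = \sqrt{4 + 10 \left(- \frac{1}{3}\right)} = \sqrt{4 - \frac{10}{3}} = \sqrt{\frac{2}{3}} = \frac{\sqrt{6}}{3} \approx 0.8165$)
$h{\left(20,2 \right)} u = \left(-5\right) 20 \frac{\sqrt{6}}{3} = - 100 \frac{\sqrt{6}}{3} = - \frac{100 \sqrt{6}}{3}$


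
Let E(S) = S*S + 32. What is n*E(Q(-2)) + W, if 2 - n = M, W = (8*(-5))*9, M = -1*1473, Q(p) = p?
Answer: 52740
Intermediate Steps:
M = -1473
W = -360 (W = -40*9 = -360)
n = 1475 (n = 2 - 1*(-1473) = 2 + 1473 = 1475)
E(S) = 32 + S**2 (E(S) = S**2 + 32 = 32 + S**2)
n*E(Q(-2)) + W = 1475*(32 + (-2)**2) - 360 = 1475*(32 + 4) - 360 = 1475*36 - 360 = 53100 - 360 = 52740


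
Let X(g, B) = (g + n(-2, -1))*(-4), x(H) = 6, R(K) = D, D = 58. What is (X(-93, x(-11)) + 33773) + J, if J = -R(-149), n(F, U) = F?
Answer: 34095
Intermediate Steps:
R(K) = 58
J = -58 (J = -1*58 = -58)
X(g, B) = 8 - 4*g (X(g, B) = (g - 2)*(-4) = (-2 + g)*(-4) = 8 - 4*g)
(X(-93, x(-11)) + 33773) + J = ((8 - 4*(-93)) + 33773) - 58 = ((8 + 372) + 33773) - 58 = (380 + 33773) - 58 = 34153 - 58 = 34095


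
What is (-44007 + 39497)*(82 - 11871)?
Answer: 53168390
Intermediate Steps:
(-44007 + 39497)*(82 - 11871) = -4510*(-11789) = 53168390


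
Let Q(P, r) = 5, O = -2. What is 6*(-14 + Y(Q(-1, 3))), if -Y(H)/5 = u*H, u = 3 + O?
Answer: -234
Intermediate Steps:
u = 1 (u = 3 - 2 = 1)
Y(H) = -5*H
6*(-14 + Y(Q(-1, 3))) = 6*(-14 - 5*5) = 6*(-14 - 25) = 6*(-39) = -234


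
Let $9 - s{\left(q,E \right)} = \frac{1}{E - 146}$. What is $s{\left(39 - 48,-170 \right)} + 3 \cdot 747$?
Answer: $\frac{711001}{316} \approx 2250.0$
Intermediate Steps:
$s{\left(q,E \right)} = 9 - \frac{1}{-146 + E}$ ($s{\left(q,E \right)} = 9 - \frac{1}{E - 146} = 9 - \frac{1}{-146 + E}$)
$s{\left(39 - 48,-170 \right)} + 3 \cdot 747 = \frac{-1315 + 9 \left(-170\right)}{-146 - 170} + 3 \cdot 747 = \frac{-1315 - 1530}{-316} + 2241 = \left(- \frac{1}{316}\right) \left(-2845\right) + 2241 = \frac{2845}{316} + 2241 = \frac{711001}{316}$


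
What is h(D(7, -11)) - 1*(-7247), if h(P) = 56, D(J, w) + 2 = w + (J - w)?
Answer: 7303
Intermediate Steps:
D(J, w) = -2 + J (D(J, w) = -2 + (w + (J - w)) = -2 + J)
h(D(7, -11)) - 1*(-7247) = 56 - 1*(-7247) = 56 + 7247 = 7303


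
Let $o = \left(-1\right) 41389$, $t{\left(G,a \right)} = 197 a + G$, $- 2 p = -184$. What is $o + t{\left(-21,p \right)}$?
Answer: $-23286$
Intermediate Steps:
$p = 92$ ($p = \left(- \frac{1}{2}\right) \left(-184\right) = 92$)
$t{\left(G,a \right)} = G + 197 a$
$o = -41389$
$o + t{\left(-21,p \right)} = -41389 + \left(-21 + 197 \cdot 92\right) = -41389 + \left(-21 + 18124\right) = -41389 + 18103 = -23286$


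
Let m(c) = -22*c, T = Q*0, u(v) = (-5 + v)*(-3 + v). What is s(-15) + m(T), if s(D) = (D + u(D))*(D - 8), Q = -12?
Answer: -7935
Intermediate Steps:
T = 0 (T = -12*0 = 0)
s(D) = (-8 + D)*(15 + D² - 7*D) (s(D) = (D + (15 + D² - 8*D))*(D - 8) = (15 + D² - 7*D)*(-8 + D) = (-8 + D)*(15 + D² - 7*D))
s(-15) + m(T) = (-120 + (-15)³ - 15*(-15)² + 71*(-15)) - 22*0 = (-120 - 3375 - 15*225 - 1065) + 0 = (-120 - 3375 - 3375 - 1065) + 0 = -7935 + 0 = -7935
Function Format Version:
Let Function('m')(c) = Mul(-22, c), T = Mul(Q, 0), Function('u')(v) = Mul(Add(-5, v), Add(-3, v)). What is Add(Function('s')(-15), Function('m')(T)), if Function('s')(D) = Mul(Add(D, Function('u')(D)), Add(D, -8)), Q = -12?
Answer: -7935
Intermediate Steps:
T = 0 (T = Mul(-12, 0) = 0)
Function('s')(D) = Mul(Add(-8, D), Add(15, Pow(D, 2), Mul(-7, D))) (Function('s')(D) = Mul(Add(D, Add(15, Pow(D, 2), Mul(-8, D))), Add(D, -8)) = Mul(Add(15, Pow(D, 2), Mul(-7, D)), Add(-8, D)) = Mul(Add(-8, D), Add(15, Pow(D, 2), Mul(-7, D))))
Add(Function('s')(-15), Function('m')(T)) = Add(Add(-120, Pow(-15, 3), Mul(-15, Pow(-15, 2)), Mul(71, -15)), Mul(-22, 0)) = Add(Add(-120, -3375, Mul(-15, 225), -1065), 0) = Add(Add(-120, -3375, -3375, -1065), 0) = Add(-7935, 0) = -7935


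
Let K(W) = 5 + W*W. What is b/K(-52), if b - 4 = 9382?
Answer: 9386/2709 ≈ 3.4647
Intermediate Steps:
b = 9386 (b = 4 + 9382 = 9386)
K(W) = 5 + W²
b/K(-52) = 9386/(5 + (-52)²) = 9386/(5 + 2704) = 9386/2709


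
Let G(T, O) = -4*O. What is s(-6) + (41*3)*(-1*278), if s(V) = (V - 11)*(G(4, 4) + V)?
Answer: -33820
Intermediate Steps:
s(V) = (-16 + V)*(-11 + V) (s(V) = (V - 11)*(-4*4 + V) = (-11 + V)*(-16 + V) = (-16 + V)*(-11 + V))
s(-6) + (41*3)*(-1*278) = (176 + (-6)**2 - 27*(-6)) + (41*3)*(-1*278) = (176 + 36 + 162) + 123*(-278) = 374 - 34194 = -33820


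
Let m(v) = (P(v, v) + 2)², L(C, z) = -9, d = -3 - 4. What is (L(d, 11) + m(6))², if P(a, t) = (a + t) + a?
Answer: 152881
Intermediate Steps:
d = -7
P(a, t) = t + 2*a
m(v) = (2 + 3*v)² (m(v) = ((v + 2*v) + 2)² = (3*v + 2)² = (2 + 3*v)²)
(L(d, 11) + m(6))² = (-9 + (2 + 3*6)²)² = (-9 + (2 + 18)²)² = (-9 + 20²)² = (-9 + 400)² = 391² = 152881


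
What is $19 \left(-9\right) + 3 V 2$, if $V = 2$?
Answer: $-159$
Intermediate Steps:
$19 \left(-9\right) + 3 V 2 = 19 \left(-9\right) + 3 \cdot 2 \cdot 2 = -171 + 6 \cdot 2 = -171 + 12 = -159$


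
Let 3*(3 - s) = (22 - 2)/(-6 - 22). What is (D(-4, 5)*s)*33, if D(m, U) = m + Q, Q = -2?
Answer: -4488/7 ≈ -641.14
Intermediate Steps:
D(m, U) = -2 + m (D(m, U) = m - 2 = -2 + m)
s = 68/21 (s = 3 - (22 - 2)/(3*(-6 - 22)) = 3 - 20/(3*(-28)) = 3 - 20*(-1)/(3*28) = 3 - 1/3*(-5/7) = 3 + 5/21 = 68/21 ≈ 3.2381)
(D(-4, 5)*s)*33 = ((-2 - 4)*(68/21))*33 = -6*68/21*33 = -136/7*33 = -4488/7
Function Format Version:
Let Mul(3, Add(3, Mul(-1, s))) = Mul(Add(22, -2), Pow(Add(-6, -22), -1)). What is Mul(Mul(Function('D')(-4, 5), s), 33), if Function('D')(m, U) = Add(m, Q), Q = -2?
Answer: Rational(-4488, 7) ≈ -641.14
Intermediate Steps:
Function('D')(m, U) = Add(-2, m) (Function('D')(m, U) = Add(m, -2) = Add(-2, m))
s = Rational(68, 21) (s = Add(3, Mul(Rational(-1, 3), Mul(Add(22, -2), Pow(Add(-6, -22), -1)))) = Add(3, Mul(Rational(-1, 3), Mul(20, Pow(-28, -1)))) = Add(3, Mul(Rational(-1, 3), Mul(20, Rational(-1, 28)))) = Add(3, Mul(Rational(-1, 3), Rational(-5, 7))) = Add(3, Rational(5, 21)) = Rational(68, 21) ≈ 3.2381)
Mul(Mul(Function('D')(-4, 5), s), 33) = Mul(Mul(Add(-2, -4), Rational(68, 21)), 33) = Mul(Mul(-6, Rational(68, 21)), 33) = Mul(Rational(-136, 7), 33) = Rational(-4488, 7)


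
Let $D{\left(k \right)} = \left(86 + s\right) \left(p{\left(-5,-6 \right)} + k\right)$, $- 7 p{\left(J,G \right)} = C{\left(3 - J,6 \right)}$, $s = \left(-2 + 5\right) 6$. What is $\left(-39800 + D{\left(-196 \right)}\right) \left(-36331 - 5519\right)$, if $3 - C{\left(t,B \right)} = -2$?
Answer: $\frac{17652664800}{7} \approx 2.5218 \cdot 10^{9}$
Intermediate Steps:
$C{\left(t,B \right)} = 5$ ($C{\left(t,B \right)} = 3 - -2 = 3 + 2 = 5$)
$s = 18$ ($s = 3 \cdot 6 = 18$)
$p{\left(J,G \right)} = - \frac{5}{7}$ ($p{\left(J,G \right)} = \left(- \frac{1}{7}\right) 5 = - \frac{5}{7}$)
$D{\left(k \right)} = - \frac{520}{7} + 104 k$ ($D{\left(k \right)} = \left(86 + 18\right) \left(- \frac{5}{7} + k\right) = 104 \left(- \frac{5}{7} + k\right) = - \frac{520}{7} + 104 k$)
$\left(-39800 + D{\left(-196 \right)}\right) \left(-36331 - 5519\right) = \left(-39800 + \left(- \frac{520}{7} + 104 \left(-196\right)\right)\right) \left(-36331 - 5519\right) = \left(-39800 - \frac{143208}{7}\right) \left(-41850\right) = \left(- \frac{421808}{7}\right) \left(-41850\right) = \frac{17652664800}{7}$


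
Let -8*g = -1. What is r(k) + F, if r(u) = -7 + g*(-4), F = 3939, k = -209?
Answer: 7863/2 ≈ 3931.5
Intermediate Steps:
g = 1/8 (g = -1/8*(-1) = 1/8 ≈ 0.12500)
r(u) = -15/2 (r(u) = -7 + (1/8)*(-4) = -7 - 1/2 = -15/2)
r(k) + F = -15/2 + 3939 = 7863/2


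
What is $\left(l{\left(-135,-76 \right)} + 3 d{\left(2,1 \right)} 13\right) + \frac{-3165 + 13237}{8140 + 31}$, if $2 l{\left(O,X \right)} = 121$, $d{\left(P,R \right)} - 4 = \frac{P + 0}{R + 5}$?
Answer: $\frac{3770633}{16342} \approx 230.73$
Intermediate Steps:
$d{\left(P,R \right)} = 4 + \frac{P}{5 + R}$ ($d{\left(P,R \right)} = 4 + \frac{P + 0}{R + 5} = 4 + \frac{P}{5 + R}$)
$l{\left(O,X \right)} = \frac{121}{2}$ ($l{\left(O,X \right)} = \frac{1}{2} \cdot 121 = \frac{121}{2}$)
$\left(l{\left(-135,-76 \right)} + 3 d{\left(2,1 \right)} 13\right) + \frac{-3165 + 13237}{8140 + 31} = \left(\frac{121}{2} + 3 \frac{20 + 2 + 4 \cdot 1}{5 + 1} \cdot 13\right) + \frac{-3165 + 13237}{8140 + 31} = \left(\frac{121}{2} + 3 \frac{20 + 2 + 4}{6} \cdot 13\right) + \frac{10072}{8171} = \left(\frac{121}{2} + 3 \cdot \frac{1}{6} \cdot 26 \cdot 13\right) + 10072 \cdot \frac{1}{8171} = \left(\frac{121}{2} + 3 \cdot \frac{13}{3} \cdot 13\right) + \frac{10072}{8171} = \left(\frac{121}{2} + 13 \cdot 13\right) + \frac{10072}{8171} = \left(\frac{121}{2} + 169\right) + \frac{10072}{8171} = \frac{459}{2} + \frac{10072}{8171} = \frac{3770633}{16342}$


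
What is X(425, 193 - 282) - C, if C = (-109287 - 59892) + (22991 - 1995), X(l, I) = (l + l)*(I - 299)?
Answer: -181617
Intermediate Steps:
X(l, I) = 2*l*(-299 + I) (X(l, I) = (2*l)*(-299 + I) = 2*l*(-299 + I))
C = -148183 (C = -169179 + 20996 = -148183)
X(425, 193 - 282) - C = 2*425*(-299 + (193 - 282)) - 1*(-148183) = 2*425*(-299 - 89) + 148183 = 2*425*(-388) + 148183 = -329800 + 148183 = -181617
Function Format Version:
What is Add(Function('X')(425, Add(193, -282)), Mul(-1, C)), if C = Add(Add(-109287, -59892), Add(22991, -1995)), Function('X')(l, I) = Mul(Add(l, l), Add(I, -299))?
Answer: -181617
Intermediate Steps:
Function('X')(l, I) = Mul(2, l, Add(-299, I)) (Function('X')(l, I) = Mul(Mul(2, l), Add(-299, I)) = Mul(2, l, Add(-299, I)))
C = -148183 (C = Add(-169179, 20996) = -148183)
Add(Function('X')(425, Add(193, -282)), Mul(-1, C)) = Add(Mul(2, 425, Add(-299, Add(193, -282))), Mul(-1, -148183)) = Add(Mul(2, 425, Add(-299, -89)), 148183) = Add(Mul(2, 425, -388), 148183) = Add(-329800, 148183) = -181617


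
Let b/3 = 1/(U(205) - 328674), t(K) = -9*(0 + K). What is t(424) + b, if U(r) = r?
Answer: -1253437707/328469 ≈ -3816.0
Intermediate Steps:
t(K) = -9*K
b = -3/328469 (b = 3/(205 - 328674) = 3/(-328469) = 3*(-1/328469) = -3/328469 ≈ -9.1333e-6)
t(424) + b = -9*424 - 3/328469 = -3816 - 3/328469 = -1253437707/328469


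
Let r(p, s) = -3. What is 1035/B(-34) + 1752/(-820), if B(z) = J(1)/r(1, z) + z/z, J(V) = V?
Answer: 635649/410 ≈ 1550.4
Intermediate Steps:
B(z) = ⅔ (B(z) = 1/(-3) + z/z = 1*(-⅓) + 1 = -⅓ + 1 = ⅔)
1035/B(-34) + 1752/(-820) = 1035/(⅔) + 1752/(-820) = 1035*(3/2) + 1752*(-1/820) = 3105/2 - 438/205 = 635649/410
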